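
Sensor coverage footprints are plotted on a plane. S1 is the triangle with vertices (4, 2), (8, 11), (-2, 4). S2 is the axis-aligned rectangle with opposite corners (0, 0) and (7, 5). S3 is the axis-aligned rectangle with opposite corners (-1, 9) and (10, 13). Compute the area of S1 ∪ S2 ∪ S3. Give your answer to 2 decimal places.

96.70

By inclusion–exclusion:
Individual areas: |S1| = 31, |S2| = 35, |S3| = 44.
|S1∩S2| = 11.3333.
|S1∩S3| = 1.9683.
|S2∩S3| = 0 (no overlap).
|S1∩S2∩S3| = 0.
|S1 ∪ S2 ∪ S3| = 110 − 13.3016 + 0 = 96.70.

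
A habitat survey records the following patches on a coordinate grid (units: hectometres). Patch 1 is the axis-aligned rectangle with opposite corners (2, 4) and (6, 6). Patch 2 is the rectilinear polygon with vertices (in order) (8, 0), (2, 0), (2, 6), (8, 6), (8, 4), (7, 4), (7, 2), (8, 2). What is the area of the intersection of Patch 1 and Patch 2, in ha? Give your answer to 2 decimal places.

8.00

The intersection is the polygon with vertices (6,4), (2,4), (2,6), (6,6).
By the shoelace formula its area is 8.00.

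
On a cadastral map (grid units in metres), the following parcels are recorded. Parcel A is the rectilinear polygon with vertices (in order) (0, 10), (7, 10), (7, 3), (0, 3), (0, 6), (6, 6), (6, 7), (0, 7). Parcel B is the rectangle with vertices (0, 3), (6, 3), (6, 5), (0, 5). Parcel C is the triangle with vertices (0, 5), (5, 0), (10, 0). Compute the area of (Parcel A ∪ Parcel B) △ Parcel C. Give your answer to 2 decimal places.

|Parcel A ∪ Parcel B| = 43.
|(Parcel A ∪ Parcel B) ∩ Parcel C| = 2.
|(Parcel A ∪ Parcel B) △ Parcel C| = 43 + 12.5 − 4 = 51.50.

51.50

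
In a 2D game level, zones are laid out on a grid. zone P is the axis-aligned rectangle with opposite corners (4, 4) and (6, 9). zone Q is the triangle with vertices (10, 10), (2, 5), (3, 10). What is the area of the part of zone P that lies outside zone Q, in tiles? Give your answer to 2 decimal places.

5.75

|zone P| = 10, |zone P∩zone Q| = 4.25.
|zone P ∖ zone Q| = |zone P| − |zone P∩zone Q| = 10 − 4.25 = 5.75.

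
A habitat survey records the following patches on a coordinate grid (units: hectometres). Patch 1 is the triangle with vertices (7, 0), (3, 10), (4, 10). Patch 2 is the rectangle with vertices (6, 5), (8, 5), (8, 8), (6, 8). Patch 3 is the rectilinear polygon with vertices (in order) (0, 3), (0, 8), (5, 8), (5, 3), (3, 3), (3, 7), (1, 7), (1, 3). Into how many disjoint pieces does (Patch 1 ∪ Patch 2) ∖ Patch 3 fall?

3

(Patch 1 ∪ Patch 2) ∖ Patch 3 splits into 3 disjoint pieces (area 1.8, area 1.6667, area 6).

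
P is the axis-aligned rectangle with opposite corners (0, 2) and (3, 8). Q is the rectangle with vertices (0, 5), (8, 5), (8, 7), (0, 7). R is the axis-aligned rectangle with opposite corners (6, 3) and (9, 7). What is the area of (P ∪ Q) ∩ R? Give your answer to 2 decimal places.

4.00

The region (P ∪ Q) ∩ R is the polygon with vertices (8,7), (8,5), (6,5), (6,7).
By the shoelace formula its area is 4.00.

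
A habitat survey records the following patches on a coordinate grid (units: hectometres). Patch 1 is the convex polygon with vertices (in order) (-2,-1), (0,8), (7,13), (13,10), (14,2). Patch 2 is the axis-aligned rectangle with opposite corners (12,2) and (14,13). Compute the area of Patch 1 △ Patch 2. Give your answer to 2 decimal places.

145.00

|Patch 1| = 147.5, |Patch 2| = 22, |Patch 1∩Patch 2| = 12.25.
|Patch 1 △ Patch 2| = |Patch 1| + |Patch 2| − 2·|Patch 1∩Patch 2| = 147.5 + 22 − 24.5 = 145.00.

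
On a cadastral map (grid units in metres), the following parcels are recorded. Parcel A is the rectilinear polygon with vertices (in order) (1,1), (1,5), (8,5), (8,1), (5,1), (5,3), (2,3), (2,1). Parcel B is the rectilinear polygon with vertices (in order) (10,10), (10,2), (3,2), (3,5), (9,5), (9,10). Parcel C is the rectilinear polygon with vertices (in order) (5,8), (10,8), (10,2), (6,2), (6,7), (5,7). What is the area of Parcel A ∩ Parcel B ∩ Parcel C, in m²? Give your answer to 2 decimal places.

6.00

The intersection is the polygon with vertices (8,2), (6,2), (6,5), (8,5).
By the shoelace formula its area is 6.00.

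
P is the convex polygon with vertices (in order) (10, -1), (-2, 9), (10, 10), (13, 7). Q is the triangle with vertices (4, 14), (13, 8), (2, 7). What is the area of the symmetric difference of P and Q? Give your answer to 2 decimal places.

|P| = 82.5, |Q| = 37.5, |P∩Q| = 19.9949.
|P △ Q| = |P| + |Q| − 2·|P∩Q| = 82.5 + 37.5 − 39.9898 = 80.01.

80.01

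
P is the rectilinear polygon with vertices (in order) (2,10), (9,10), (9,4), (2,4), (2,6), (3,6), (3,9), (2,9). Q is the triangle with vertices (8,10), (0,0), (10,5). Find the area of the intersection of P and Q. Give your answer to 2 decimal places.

The intersection is the polygon with vertices (9,4.5), (8,4), (3.2,4), (8,10), (9,7.5).
By the shoelace formula its area is 18.90.

18.90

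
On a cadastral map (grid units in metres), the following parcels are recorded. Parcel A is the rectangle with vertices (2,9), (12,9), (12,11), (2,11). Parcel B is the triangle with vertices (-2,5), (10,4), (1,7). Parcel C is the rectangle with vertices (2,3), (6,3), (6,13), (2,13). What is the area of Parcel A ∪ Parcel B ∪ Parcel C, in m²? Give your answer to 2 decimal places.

59.50

By inclusion–exclusion:
Individual areas: |Parcel A| = 20, |Parcel B| = 13.5, |Parcel C| = 40.
|Parcel A∩Parcel B| = 0.
|Parcel A∩Parcel C|: x∈[2,6], y∈[9,11] → 4·2 = 8.
|Parcel B∩Parcel C| = 6.
|Parcel A∩Parcel B∩Parcel C| = 0.
|Parcel A ∪ Parcel B ∪ Parcel C| = 73.5 − 14 + 0 = 59.50.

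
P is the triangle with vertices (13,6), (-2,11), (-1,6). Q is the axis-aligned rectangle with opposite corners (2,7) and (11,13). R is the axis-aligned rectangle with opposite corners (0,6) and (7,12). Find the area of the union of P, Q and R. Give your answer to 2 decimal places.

By inclusion–exclusion:
Individual areas: |P| = 35, |Q| = 54, |R| = 42.
|P∩Q| = 10.6667.
|P∩R| = 22.1667.
|Q∩R|: x∈[2,7], y∈[7,12] → 5·5 = 25.
|P∩Q∩R| = 9.1667.
|P ∪ Q ∪ R| = 131 − 57.8333 + 9.1667 = 82.33.

82.33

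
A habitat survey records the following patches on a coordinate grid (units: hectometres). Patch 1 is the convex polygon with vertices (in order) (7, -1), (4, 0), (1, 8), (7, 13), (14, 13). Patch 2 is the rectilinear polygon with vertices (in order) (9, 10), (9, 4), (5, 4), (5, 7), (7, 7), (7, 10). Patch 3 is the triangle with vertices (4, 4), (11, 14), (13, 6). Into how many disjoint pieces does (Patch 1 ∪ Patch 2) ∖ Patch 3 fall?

(Patch 1 ∪ Patch 2) ∖ Patch 3 splits into 2 disjoint pieces (area 63.8812, area 5.0417).

2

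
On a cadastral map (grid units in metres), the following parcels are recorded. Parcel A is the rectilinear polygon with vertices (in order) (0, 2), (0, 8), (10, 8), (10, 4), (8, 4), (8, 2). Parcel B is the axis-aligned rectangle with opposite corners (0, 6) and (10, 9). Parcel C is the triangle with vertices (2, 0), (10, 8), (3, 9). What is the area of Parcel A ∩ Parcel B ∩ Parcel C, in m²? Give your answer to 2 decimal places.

The intersection is the polygon with vertices (10,8), (8,6), (2.667,6), (2.889,8).
By the shoelace formula its area is 12.44.

12.44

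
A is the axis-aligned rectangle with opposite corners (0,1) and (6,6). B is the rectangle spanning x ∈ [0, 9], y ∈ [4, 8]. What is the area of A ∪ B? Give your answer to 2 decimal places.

By inclusion–exclusion:
Individual areas: |A| = 30, |B| = 36.
|A∩B|: x∈[0,6], y∈[4,6] → 6·2 = 12.
|A ∪ B| = 66 − 12 = 54.00.

54.00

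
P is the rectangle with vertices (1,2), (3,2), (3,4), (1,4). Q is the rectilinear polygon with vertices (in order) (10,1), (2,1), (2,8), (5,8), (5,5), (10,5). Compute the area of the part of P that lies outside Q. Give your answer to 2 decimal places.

|P| = 4, |P∩Q| = 2.
|P ∖ Q| = |P| − |P∩Q| = 4 − 2 = 2.00.

2.00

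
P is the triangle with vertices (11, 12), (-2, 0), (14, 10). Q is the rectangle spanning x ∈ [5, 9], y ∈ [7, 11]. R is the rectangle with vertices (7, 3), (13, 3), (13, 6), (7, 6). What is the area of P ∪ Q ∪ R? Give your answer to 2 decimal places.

By inclusion–exclusion:
Individual areas: |P| = 31, |Q| = 16, |R| = 18.
|P∩Q| = 5.3878.
|P∩R| = 0.1125.
|Q∩R| = 0 (no overlap).
|P∩Q∩R| = 0.
|P ∪ Q ∪ R| = 65 − 5.5003 + 0 = 59.50.

59.50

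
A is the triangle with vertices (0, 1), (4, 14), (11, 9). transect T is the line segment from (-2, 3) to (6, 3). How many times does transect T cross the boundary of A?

The segment meets the boundary at (2.75,3), (0.615,3).

2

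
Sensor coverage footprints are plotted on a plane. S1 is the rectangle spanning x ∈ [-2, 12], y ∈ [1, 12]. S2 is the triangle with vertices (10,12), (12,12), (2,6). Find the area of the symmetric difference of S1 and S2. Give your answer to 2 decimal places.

|S1| = 154, |S2| = 6, |S1∩S2| = 6.
|S1 △ S2| = |S1| + |S2| − 2·|S1∩S2| = 154 + 6 − 12 = 148.00.

148.00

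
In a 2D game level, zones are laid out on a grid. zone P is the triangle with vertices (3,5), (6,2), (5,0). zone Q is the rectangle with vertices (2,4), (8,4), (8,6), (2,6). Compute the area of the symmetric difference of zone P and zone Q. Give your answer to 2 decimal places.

15.90

|zone P| = 4.5, |zone Q| = 12, |zone P∩zone Q| = 0.3.
|zone P △ zone Q| = |zone P| + |zone Q| − 2·|zone P∩zone Q| = 4.5 + 12 − 0.6 = 15.90.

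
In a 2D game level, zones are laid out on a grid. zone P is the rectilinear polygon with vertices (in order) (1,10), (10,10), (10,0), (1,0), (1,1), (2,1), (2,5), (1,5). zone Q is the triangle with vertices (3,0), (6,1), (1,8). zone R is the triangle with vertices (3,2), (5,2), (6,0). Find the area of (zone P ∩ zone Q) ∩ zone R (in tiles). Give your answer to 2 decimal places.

The region (zone P ∩ zone Q) ∩ zone R is the polygon with vertices (5,0.667), (3,2), (5,2), (5.571,0.857).
By the shoelace formula its area is 1.71.

1.71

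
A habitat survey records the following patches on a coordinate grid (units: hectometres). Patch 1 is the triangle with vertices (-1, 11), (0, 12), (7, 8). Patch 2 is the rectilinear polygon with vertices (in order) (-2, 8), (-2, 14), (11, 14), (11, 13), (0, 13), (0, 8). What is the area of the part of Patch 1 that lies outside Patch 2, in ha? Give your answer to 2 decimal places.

4.81

|Patch 1| = 5.5, |Patch 1∩Patch 2| = 0.6875.
|Patch 1 ∖ Patch 2| = |Patch 1| − |Patch 1∩Patch 2| = 5.5 − 0.6875 = 4.81.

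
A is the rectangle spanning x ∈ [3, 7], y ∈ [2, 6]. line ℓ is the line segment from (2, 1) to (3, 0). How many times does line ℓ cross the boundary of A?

0

The segment lies entirely outside A and never meets its boundary.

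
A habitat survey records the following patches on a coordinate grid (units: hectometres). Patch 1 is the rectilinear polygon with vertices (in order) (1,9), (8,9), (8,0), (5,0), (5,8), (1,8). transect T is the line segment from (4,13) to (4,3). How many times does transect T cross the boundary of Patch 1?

The segment meets the boundary at (4,8), (4,9).

2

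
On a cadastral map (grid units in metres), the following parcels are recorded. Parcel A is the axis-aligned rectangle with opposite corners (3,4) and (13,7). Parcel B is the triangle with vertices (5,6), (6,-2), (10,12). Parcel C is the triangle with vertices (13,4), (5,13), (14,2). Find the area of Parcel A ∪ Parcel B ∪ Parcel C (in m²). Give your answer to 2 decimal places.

45.81

By inclusion–exclusion:
Individual areas: |Parcel A| = 30, |Parcel B| = 23, |Parcel C| = 3.5.
|Parcel A∩Parcel B| = 8.7619.
|Parcel A∩Parcel C| = 1.5909.
|Parcel B∩Parcel C| = 0.3388.
|Parcel A∩Parcel B∩Parcel C| = 0.
|Parcel A ∪ Parcel B ∪ Parcel C| = 56.5 − 10.6916 + 0 = 45.81.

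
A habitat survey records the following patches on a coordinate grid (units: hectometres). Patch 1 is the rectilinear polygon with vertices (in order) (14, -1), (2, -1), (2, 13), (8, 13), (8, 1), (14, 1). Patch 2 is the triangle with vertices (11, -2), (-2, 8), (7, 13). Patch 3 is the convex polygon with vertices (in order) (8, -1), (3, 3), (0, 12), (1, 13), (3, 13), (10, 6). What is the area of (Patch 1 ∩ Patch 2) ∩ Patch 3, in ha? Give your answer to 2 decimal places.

The region (Patch 1 ∩ Patch 2) ∩ Patch 3 is the polygon with vertices (2.483,4.552), (2,6), (2,10.222), (4.429,11.571), (8,8), (8,1), (8.571,1), (8.306,0.072).
By the shoelace formula its area is 45.83.

45.83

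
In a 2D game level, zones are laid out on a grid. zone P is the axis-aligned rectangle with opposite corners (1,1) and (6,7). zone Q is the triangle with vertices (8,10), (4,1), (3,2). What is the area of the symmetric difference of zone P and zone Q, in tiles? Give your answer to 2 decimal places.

|zone P| = 30, |zone Q| = 6.5, |zone P∩zone Q| = 5.2.
|zone P △ zone Q| = |zone P| + |zone Q| − 2·|zone P∩zone Q| = 30 + 6.5 − 10.4 = 26.10.

26.10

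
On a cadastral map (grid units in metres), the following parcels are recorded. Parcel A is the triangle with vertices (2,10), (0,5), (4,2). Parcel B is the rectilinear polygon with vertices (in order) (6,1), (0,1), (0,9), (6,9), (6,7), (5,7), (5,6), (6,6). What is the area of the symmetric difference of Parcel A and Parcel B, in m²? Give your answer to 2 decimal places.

34.65

|Parcel A| = 13, |Parcel B| = 47, |Parcel A∩Parcel B| = 12.675.
|Parcel A △ Parcel B| = |Parcel A| + |Parcel B| − 2·|Parcel A∩Parcel B| = 13 + 47 − 25.35 = 34.65.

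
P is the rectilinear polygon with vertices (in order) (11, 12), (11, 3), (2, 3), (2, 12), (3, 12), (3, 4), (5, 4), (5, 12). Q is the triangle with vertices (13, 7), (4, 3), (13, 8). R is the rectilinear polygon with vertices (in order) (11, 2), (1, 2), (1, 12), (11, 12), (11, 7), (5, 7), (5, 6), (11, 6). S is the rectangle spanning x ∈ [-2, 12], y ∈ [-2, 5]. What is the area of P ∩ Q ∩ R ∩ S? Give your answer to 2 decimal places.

The intersection is the polygon with vertices (7.6,5), (8.5,5), (4,3).
By the shoelace formula its area is 0.90.

0.90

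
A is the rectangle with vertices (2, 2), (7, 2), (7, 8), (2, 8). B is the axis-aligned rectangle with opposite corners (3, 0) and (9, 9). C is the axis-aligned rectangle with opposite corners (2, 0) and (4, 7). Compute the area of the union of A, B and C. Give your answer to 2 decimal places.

62.00

By inclusion–exclusion:
Individual areas: |A| = 30, |B| = 54, |C| = 14.
|A∩B|: x∈[3,7], y∈[2,8] → 4·6 = 24.
|A∩C|: x∈[2,4], y∈[2,7] → 2·5 = 10.
|B∩C|: x∈[3,4], y∈[0,7] → 1·7 = 7.
|A∩B∩C| = 5.
|A ∪ B ∪ C| = 98 − 41 + 5 = 62.00.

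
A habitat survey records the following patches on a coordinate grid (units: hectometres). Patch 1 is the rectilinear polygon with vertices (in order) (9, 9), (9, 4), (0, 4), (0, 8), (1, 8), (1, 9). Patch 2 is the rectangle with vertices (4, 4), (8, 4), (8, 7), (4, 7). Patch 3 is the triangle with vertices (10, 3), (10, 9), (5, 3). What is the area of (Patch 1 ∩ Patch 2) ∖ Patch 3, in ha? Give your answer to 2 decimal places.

9.18

|Patch 1 ∩ Patch 2| = 12.
|(Patch 1 ∩ Patch 2) ∩ Patch 3| = 2.8167.
|(Patch 1 ∩ Patch 2) ∖ Patch 3| = 12 − 2.8167 = 9.18.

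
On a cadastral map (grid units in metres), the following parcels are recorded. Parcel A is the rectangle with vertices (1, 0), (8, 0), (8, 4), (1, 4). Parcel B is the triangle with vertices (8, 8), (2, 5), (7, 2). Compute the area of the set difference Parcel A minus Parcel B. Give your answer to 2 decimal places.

24.33

|Parcel A| = 28, |Parcel A∩Parcel B| = 3.6667.
|Parcel A ∖ Parcel B| = |Parcel A| − |Parcel A∩Parcel B| = 28 − 3.6667 = 24.33.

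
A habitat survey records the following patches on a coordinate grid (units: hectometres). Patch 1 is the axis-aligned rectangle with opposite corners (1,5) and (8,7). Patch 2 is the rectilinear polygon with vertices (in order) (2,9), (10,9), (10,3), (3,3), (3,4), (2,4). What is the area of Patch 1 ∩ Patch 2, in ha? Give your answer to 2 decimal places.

12.00

The intersection is the polygon with vertices (8,7), (8,5), (2,5), (2,7).
By the shoelace formula its area is 12.00.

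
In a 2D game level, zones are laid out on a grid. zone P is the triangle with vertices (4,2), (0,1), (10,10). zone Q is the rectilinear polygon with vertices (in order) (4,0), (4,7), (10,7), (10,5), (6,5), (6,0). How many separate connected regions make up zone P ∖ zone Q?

3

zone P ∖ zone Q splits into 3 disjoint pieces (area 5.2, area 1.625, area 0.0417).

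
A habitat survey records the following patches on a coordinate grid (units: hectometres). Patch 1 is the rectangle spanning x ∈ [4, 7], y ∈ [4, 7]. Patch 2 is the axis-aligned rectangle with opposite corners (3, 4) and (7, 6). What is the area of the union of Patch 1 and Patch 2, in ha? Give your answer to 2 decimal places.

By inclusion–exclusion:
Individual areas: |Patch 1| = 9, |Patch 2| = 8.
|Patch 1∩Patch 2|: x∈[4,7], y∈[4,6] → 3·2 = 6.
|Patch 1 ∪ Patch 2| = 17 − 6 = 11.00.

11.00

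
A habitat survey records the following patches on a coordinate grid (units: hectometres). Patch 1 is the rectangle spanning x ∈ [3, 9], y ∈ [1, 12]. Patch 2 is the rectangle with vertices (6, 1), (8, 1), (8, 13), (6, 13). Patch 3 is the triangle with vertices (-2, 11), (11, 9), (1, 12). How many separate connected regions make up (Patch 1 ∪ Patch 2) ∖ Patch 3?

2

(Patch 1 ∪ Patch 2) ∖ Patch 3 splits into 2 disjoint pieces (area 11, area 52.6154).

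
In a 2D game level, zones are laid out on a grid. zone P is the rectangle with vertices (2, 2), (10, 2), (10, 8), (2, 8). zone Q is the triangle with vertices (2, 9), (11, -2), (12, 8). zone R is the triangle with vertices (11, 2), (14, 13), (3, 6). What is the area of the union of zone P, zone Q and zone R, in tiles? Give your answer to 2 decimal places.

By inclusion–exclusion:
Individual areas: |zone P| = 48, |zone Q| = 50.5, |zone R| = 50.
|zone P∩zone Q| = 28.3636.
|zone P∩zone R| = 23.1071.
|zone Q∩zone R| = 32.7386.
|zone P∩zone Q∩zone R| = 21.7694.
|zone P ∪ zone Q ∪ zone R| = 148.5 − 84.2093 + 21.7694 = 86.06.

86.06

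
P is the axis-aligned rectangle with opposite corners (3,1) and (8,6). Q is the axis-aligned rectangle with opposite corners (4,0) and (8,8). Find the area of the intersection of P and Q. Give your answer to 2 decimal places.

20.00

|P∩Q|: x∈[4,8], y∈[1,6] → 4·5 = 20.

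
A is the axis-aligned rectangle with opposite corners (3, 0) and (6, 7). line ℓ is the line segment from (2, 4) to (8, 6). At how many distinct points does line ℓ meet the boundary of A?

2

The segment meets the boundary at (6,5.333), (3,4.333).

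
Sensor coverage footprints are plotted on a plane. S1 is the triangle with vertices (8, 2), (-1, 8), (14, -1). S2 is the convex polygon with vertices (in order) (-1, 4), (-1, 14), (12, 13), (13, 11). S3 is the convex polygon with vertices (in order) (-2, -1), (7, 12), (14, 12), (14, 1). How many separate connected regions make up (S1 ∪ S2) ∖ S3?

2

(S1 ∪ S2) ∖ S3 splits into 2 disjoint pieces (area 59.3047, area 0.4414).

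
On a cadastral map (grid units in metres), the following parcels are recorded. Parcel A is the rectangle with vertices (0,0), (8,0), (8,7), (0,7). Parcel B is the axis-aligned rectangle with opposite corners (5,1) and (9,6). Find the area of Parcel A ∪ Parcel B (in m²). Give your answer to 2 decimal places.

61.00

By inclusion–exclusion:
Individual areas: |Parcel A| = 56, |Parcel B| = 20.
|Parcel A∩Parcel B|: x∈[5,8], y∈[1,6] → 3·5 = 15.
|Parcel A ∪ Parcel B| = 76 − 15 = 61.00.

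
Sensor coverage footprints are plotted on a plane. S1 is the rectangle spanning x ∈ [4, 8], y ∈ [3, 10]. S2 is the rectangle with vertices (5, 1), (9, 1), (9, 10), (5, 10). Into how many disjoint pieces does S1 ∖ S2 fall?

1

S1 ∖ S2 is a single connected region.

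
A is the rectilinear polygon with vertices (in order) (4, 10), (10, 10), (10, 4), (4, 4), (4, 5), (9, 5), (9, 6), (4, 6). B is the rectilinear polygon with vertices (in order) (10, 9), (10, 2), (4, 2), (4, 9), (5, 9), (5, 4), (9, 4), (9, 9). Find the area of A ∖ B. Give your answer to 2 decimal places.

|A| = 31, |A∩B| = 9.
|A ∖ B| = |A| − |A∩B| = 31 − 9 = 22.00.

22.00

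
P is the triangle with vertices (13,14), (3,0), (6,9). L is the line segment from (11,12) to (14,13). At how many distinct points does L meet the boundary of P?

The segment meets the boundary at (11.75,12.25).

1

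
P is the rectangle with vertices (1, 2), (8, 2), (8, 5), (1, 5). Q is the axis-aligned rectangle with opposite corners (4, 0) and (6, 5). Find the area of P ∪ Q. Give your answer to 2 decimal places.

25.00

By inclusion–exclusion:
Individual areas: |P| = 21, |Q| = 10.
|P∩Q|: x∈[4,6], y∈[2,5] → 2·3 = 6.
|P ∪ Q| = 31 − 6 = 25.00.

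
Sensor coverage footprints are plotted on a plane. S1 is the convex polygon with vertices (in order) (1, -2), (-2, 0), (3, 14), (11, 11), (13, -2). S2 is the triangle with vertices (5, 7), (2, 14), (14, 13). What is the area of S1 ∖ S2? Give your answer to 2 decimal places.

143.15

|S1| = 171, |S1∩S2| = 27.8505.
|S1 ∖ S2| = |S1| − |S1∩S2| = 171 − 27.8505 = 143.15.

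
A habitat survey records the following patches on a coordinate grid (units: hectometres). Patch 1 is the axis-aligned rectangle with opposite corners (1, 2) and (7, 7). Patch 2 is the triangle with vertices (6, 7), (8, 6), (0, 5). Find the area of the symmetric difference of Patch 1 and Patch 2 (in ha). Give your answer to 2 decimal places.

25.83

|Patch 1| = 30, |Patch 2| = 5, |Patch 1∩Patch 2| = 4.5833.
|Patch 1 △ Patch 2| = |Patch 1| + |Patch 2| − 2·|Patch 1∩Patch 2| = 30 + 5 − 9.1667 = 25.83.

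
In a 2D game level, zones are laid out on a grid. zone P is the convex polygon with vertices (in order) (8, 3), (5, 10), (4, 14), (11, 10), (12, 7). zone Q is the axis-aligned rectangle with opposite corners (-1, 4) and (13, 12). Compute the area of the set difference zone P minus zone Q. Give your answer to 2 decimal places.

3.71

|zone P| = 41, |zone P∩zone Q| = 37.2857.
|zone P ∖ zone Q| = |zone P| − |zone P∩zone Q| = 41 − 37.2857 = 3.71.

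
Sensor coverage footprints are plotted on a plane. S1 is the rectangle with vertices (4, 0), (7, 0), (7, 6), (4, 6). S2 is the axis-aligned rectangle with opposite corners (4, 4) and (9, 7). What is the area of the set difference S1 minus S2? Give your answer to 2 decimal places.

|S1∩S2|: x∈[4,7], y∈[4,6] → 3·2 = 6.
|S1| = 18.
|S1 ∖ S2| = |S1| − |S1∩S2| = 18 − 6 = 12.00.

12.00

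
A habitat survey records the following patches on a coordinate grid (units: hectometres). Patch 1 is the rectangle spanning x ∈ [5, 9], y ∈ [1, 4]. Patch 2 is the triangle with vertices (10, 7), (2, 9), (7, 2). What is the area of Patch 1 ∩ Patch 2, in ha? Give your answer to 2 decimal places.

The intersection is the polygon with vertices (8.2,4), (7,2), (5.571,4).
By the shoelace formula its area is 2.63.

2.63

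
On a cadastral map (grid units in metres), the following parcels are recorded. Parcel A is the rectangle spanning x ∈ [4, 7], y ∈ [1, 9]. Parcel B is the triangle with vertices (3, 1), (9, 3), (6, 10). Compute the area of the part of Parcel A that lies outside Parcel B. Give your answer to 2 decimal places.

7.05

|Parcel A| = 24, |Parcel A∩Parcel B| = 16.9524.
|Parcel A ∖ Parcel B| = |Parcel A| − |Parcel A∩Parcel B| = 24 − 16.9524 = 7.05.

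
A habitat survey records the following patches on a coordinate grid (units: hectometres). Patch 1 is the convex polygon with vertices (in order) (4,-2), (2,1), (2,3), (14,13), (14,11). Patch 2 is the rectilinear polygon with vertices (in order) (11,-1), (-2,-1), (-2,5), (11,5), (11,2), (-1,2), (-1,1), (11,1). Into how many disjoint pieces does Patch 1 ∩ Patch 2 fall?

Patch 1 ∩ Patch 2 splits into 2 disjoint pieces (area 5.7436, area 16.2923).

2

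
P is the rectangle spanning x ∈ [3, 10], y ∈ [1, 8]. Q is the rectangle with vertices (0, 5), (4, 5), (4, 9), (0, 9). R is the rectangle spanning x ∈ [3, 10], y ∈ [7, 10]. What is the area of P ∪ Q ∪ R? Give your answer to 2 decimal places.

By inclusion–exclusion:
Individual areas: |P| = 49, |Q| = 16, |R| = 21.
|P∩Q|: x∈[3,4], y∈[5,8] → 1·3 = 3.
|P∩R|: x∈[3,10], y∈[7,8] → 7·1 = 7.
|Q∩R|: x∈[3,4], y∈[7,9] → 1·2 = 2.
|P∩Q∩R| = 1.
|P ∪ Q ∪ R| = 86 − 12 + 1 = 75.00.

75.00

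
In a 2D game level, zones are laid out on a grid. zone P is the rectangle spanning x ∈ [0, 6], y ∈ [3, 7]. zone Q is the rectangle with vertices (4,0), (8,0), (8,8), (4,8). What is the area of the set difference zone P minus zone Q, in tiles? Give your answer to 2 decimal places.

16.00

|zone P∩zone Q|: x∈[4,6], y∈[3,7] → 2·4 = 8.
|zone P| = 24.
|zone P ∖ zone Q| = |zone P| − |zone P∩zone Q| = 24 − 8 = 16.00.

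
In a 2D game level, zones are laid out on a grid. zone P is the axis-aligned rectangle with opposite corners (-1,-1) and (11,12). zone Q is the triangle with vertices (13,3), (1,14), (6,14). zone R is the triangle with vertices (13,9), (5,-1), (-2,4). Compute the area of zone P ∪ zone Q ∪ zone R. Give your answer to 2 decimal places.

By inclusion–exclusion:
Individual areas: |zone P| = 156, |zone Q| = 27.5, |zone R| = 55.
|zone P∩zone Q| = 17.0996.
|zone P∩zone R| = 52.6429.
|zone Q∩zone R| = 3.0221.
|zone P∩zone Q∩zone R| = 3.0221.
|zone P ∪ zone Q ∪ zone R| = 238.5 − 72.7645 + 3.0221 = 168.76.

168.76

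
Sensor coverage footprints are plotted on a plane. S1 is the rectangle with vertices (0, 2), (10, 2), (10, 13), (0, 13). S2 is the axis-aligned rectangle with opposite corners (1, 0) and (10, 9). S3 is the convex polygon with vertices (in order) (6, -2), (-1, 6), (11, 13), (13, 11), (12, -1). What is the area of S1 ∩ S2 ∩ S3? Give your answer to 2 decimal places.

The intersection is the polygon with vertices (2.5,2), (1,3.714), (1,7.167), (4.143,9), (10,9), (10,2).
By the shoelace formula its area is 58.83.

58.83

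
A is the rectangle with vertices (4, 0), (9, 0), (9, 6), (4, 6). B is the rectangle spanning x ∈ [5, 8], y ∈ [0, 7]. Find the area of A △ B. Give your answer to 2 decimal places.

15.00

|A∩B|: x∈[5,8], y∈[0,6] → 3·6 = 18.
|A △ B| = |A| + |B| − 2·|A∩B| = 30 + 21 − 36 = 15.00.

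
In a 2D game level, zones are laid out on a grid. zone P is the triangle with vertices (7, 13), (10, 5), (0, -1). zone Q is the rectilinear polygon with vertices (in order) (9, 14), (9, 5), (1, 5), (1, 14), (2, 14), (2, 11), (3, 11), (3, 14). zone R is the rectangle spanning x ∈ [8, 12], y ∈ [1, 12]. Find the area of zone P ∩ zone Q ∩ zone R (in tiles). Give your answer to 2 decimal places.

The intersection is the polygon with vertices (9,5), (8,5), (8,10.333), (9,7.667).
By the shoelace formula its area is 4.00.

4.00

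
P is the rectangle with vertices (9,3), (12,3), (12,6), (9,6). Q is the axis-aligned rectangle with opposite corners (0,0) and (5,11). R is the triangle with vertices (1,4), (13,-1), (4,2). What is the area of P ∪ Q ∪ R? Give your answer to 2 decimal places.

66.67

By inclusion–exclusion:
Individual areas: |P| = 9, |Q| = 55, |R| = 4.5.
|P∩Q| = 0 (no overlap).
|P∩R| = 0.
|Q∩R| = 1.8333.
|P∩Q∩R| = 0.
|P ∪ Q ∪ R| = 68.5 − 1.8333 + 0 = 66.67.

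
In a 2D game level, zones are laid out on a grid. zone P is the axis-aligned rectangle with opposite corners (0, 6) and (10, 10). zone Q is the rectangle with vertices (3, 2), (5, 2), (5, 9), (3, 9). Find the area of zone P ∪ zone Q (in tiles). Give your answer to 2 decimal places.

By inclusion–exclusion:
Individual areas: |zone P| = 40, |zone Q| = 14.
|zone P∩zone Q|: x∈[3,5], y∈[6,9] → 2·3 = 6.
|zone P ∪ zone Q| = 54 − 6 = 48.00.

48.00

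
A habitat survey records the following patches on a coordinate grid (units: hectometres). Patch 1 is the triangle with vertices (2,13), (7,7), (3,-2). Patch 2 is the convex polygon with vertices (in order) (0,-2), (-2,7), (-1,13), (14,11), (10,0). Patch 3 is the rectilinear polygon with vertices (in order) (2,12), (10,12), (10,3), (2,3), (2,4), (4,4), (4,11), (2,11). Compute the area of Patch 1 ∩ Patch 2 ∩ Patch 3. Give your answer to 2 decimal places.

16.36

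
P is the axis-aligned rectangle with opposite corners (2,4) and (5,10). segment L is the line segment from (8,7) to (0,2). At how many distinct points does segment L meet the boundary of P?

2

The segment meets the boundary at (3.2,4), (5,5.125).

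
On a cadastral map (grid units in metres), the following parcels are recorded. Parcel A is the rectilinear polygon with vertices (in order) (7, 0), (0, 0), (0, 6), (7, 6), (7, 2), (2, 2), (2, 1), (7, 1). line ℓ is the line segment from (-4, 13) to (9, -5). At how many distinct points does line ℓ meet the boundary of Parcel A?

4

The segment meets the boundary at (5.389,0), (4.667,1), (3.944,2), (1.056,6).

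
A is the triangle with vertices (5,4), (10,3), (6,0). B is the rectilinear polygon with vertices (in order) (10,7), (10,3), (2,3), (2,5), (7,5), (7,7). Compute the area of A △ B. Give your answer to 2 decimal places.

|A| = 9.5, |B| = 22, |A∩B| = 2.375.
|A △ B| = |A| + |B| − 2·|A∩B| = 9.5 + 22 − 4.75 = 26.75.

26.75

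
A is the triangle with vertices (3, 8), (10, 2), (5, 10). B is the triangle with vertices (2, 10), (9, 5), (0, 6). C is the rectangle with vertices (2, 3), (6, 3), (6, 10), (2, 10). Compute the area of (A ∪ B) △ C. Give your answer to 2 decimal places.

23.52

|A ∪ B| = 25.7222.
|(A ∪ B) ∩ C| = 15.1028.
|(A ∪ B) △ C| = 25.7222 + 28 − 30.2056 = 23.52.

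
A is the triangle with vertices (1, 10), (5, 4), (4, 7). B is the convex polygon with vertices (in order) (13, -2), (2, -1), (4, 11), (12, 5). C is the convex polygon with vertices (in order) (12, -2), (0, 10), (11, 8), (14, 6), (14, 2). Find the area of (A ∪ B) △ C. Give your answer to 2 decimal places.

63.41

|A ∪ B| = 93.3762.
|(A ∪ B) ∩ C| = 50.9841.
|(A ∪ B) △ C| = 93.3762 + 72 − 101.9683 = 63.41.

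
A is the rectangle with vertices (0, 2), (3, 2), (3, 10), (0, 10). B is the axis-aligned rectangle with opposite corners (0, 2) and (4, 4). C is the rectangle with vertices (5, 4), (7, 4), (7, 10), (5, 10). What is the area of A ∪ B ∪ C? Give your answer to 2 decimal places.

By inclusion–exclusion:
Individual areas: |A| = 24, |B| = 8, |C| = 12.
|A∩B|: x∈[0,3], y∈[2,4] → 3·2 = 6.
|A∩C| = 0 (no overlap).
|B∩C| = 0 (no overlap).
|A∩B∩C| = 0.
|A ∪ B ∪ C| = 44 − 6 + 0 = 38.00.

38.00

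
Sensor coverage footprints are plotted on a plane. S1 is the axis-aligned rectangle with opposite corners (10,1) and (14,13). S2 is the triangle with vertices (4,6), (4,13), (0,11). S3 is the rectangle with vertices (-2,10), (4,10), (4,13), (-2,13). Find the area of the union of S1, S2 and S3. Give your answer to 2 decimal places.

72.40

By inclusion–exclusion:
Individual areas: |S1| = 48, |S2| = 14, |S3| = 18.
|S1∩S2| = 0.
|S1∩S3| = 0 (no overlap).
|S2∩S3| = 7.6.
|S1∩S2∩S3| = 0.
|S1 ∪ S2 ∪ S3| = 80 − 7.6 + 0 = 72.40.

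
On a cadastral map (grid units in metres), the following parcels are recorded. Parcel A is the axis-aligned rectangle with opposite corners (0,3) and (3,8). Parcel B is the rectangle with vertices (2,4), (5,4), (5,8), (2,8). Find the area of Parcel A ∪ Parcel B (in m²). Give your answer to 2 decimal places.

23.00

By inclusion–exclusion:
Individual areas: |Parcel A| = 15, |Parcel B| = 12.
|Parcel A∩Parcel B|: x∈[2,3], y∈[4,8] → 1·4 = 4.
|Parcel A ∪ Parcel B| = 27 − 4 = 23.00.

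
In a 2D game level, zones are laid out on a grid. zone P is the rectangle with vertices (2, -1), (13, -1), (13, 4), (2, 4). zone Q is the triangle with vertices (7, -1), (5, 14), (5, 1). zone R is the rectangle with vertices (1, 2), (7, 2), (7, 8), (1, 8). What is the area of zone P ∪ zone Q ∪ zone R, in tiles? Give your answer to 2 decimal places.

83.40

By inclusion–exclusion:
Individual areas: |zone P| = 55, |zone Q| = 13, |zone R| = 36.
|zone P∩zone Q| = 6.3333.
|zone P∩zone R|: x∈[2,7], y∈[2,4] → 5·2 = 10.
|zone Q∩zone R| = 7.2.
|zone P∩zone Q∩zone R| = 2.9333.
|zone P ∪ zone Q ∪ zone R| = 104 − 23.5333 + 2.9333 = 83.40.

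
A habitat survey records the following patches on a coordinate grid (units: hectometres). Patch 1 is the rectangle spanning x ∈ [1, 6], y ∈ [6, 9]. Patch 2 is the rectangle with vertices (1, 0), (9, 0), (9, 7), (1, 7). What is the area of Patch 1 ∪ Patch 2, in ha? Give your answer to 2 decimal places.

66.00

By inclusion–exclusion:
Individual areas: |Patch 1| = 15, |Patch 2| = 56.
|Patch 1∩Patch 2|: x∈[1,6], y∈[6,7] → 5·1 = 5.
|Patch 1 ∪ Patch 2| = 71 − 5 = 66.00.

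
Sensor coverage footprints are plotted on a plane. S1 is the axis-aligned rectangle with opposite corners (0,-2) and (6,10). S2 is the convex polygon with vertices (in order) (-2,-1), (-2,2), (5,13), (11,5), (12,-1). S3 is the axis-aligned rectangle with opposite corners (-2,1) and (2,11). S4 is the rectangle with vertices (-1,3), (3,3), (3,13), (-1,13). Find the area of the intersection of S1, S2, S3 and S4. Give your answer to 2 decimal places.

The intersection is the polygon with vertices (2,8.286), (2,3), (0,3), (0,5.143).
By the shoelace formula its area is 7.43.

7.43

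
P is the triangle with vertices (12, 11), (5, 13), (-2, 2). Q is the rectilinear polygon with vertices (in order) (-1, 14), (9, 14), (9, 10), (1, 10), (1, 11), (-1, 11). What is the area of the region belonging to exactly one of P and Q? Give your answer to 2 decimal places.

|P| = 45.5, |Q| = 38, |P∩Q| = 12.5779.
|P △ Q| = |P| + |Q| − 2·|P∩Q| = 45.5 + 38 − 25.1558 = 58.34.

58.34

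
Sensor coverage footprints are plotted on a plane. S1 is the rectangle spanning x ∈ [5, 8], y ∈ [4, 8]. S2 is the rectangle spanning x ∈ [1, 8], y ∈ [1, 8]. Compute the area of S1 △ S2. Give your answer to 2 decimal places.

37.00

|S1∩S2|: x∈[5,8], y∈[4,8] → 3·4 = 12.
|S1 △ S2| = |S1| + |S2| − 2·|S1∩S2| = 12 + 49 − 24 = 37.00.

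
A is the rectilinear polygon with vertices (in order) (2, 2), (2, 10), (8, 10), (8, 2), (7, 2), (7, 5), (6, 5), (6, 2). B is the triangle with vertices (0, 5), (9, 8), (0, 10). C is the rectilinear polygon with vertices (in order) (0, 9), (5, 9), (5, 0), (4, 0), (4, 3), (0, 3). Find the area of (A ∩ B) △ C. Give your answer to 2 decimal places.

|A ∩ B| = 13.3333.
|(A ∩ B) ∩ C| = 8.4722.
|(A ∩ B) △ C| = 13.3333 + 33 − 16.9444 = 29.39.

29.39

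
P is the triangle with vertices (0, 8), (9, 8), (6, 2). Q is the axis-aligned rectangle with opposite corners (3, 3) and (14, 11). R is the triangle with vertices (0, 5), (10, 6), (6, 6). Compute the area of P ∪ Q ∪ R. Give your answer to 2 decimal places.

By inclusion–exclusion:
Individual areas: |P| = 27, |Q| = 88, |R| = 2.
|P∩Q| = 21.75.
|P∩R| = 1.5557.
|Q∩R| = 1.7.
|P∩Q∩R| = 1.4895.
|P ∪ Q ∪ R| = 117 − 25.0057 + 1.4895 = 93.48.

93.48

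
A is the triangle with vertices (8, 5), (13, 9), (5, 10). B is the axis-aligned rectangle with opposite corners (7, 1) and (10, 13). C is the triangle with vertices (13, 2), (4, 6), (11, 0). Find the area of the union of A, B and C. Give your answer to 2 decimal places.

By inclusion–exclusion:
Individual areas: |A| = 18.5, |B| = 36, |C| = 13.
|A∩B| = 11.2542.
|A∩C| = 0.
|B∩C| = 5.5595.
|A∩B∩C| = 0.
|A ∪ B ∪ C| = 67.5 − 16.8137 + 0 = 50.69.

50.69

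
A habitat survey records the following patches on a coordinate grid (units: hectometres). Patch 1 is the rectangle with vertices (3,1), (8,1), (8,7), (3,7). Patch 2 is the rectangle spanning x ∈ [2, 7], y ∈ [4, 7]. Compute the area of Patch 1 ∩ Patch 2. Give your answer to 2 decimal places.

12.00

|Patch 1∩Patch 2|: x∈[3,7], y∈[4,7] → 4·3 = 12.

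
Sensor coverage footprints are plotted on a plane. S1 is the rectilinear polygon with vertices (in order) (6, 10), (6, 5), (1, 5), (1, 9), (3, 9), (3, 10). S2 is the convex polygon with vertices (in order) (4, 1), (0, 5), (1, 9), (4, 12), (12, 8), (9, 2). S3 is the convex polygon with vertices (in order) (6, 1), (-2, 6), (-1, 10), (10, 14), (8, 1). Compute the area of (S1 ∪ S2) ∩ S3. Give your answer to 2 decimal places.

The region (S1 ∪ S2) ∩ S3 is the polygon with vertices (1,9), (3.714,11.714), (4.21,11.895), (9.286,9.357), (8.127,1.825), (5.515,1.303), (0.667,4.333), (0,5).
By the shoelace formula its area is 67.56.

67.56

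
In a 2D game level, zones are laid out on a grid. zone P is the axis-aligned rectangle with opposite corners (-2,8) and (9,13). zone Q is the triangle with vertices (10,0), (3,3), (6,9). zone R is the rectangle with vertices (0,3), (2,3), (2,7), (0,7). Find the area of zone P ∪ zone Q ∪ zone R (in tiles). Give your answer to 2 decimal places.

By inclusion–exclusion:
Individual areas: |zone P| = 55, |zone Q| = 25.5, |zone R| = 8.
|zone P∩zone Q| = 0.4722.
|zone P∩zone R| = 0 (no overlap).
|zone Q∩zone R| = 0.
|zone P∩zone Q∩zone R| = 0.
|zone P ∪ zone Q ∪ zone R| = 88.5 − 0.4722 + 0 = 88.03.

88.03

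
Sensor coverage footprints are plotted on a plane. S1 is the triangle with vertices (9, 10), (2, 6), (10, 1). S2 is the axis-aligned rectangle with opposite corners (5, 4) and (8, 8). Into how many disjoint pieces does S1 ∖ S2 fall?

S1 ∖ S2 splits into 2 disjoint pieces (area 16.2, area 5.3839).

2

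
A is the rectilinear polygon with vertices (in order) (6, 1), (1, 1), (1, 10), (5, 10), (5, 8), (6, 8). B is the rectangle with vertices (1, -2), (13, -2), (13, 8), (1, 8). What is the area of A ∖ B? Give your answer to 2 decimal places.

|A| = 43, |A∩B| = 35.
|A ∖ B| = |A| − |A∩B| = 43 − 35 = 8.00.

8.00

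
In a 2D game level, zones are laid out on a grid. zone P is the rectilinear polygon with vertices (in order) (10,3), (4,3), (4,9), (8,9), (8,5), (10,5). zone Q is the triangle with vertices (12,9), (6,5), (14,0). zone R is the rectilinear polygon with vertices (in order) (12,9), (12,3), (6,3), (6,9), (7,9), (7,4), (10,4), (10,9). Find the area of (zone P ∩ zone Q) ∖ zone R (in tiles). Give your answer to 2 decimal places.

|zone P ∩ zone Q| = 6.1333.
|(zone P ∩ zone Q) ∩ zone R| = 2.2458.
|(zone P ∩ zone Q) ∖ zone R| = 6.1333 − 2.2458 = 3.89.

3.89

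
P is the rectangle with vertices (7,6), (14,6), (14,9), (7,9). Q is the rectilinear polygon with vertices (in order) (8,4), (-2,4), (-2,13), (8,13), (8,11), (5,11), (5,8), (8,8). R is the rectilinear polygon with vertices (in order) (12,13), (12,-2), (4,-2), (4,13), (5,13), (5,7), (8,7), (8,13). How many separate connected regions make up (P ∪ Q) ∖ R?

(P ∪ Q) ∖ R splits into 4 disjoint pieces (area 4, area 6, area 54, area 6).

4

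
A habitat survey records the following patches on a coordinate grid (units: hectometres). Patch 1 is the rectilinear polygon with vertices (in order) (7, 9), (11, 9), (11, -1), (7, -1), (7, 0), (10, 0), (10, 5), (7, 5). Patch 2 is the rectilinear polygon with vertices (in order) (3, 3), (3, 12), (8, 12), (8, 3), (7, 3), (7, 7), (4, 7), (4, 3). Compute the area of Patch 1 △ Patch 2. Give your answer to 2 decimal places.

|Patch 1| = 25, |Patch 2| = 33, |Patch 1∩Patch 2| = 4.
|Patch 1 △ Patch 2| = |Patch 1| + |Patch 2| − 2·|Patch 1∩Patch 2| = 25 + 33 − 8 = 50.00.

50.00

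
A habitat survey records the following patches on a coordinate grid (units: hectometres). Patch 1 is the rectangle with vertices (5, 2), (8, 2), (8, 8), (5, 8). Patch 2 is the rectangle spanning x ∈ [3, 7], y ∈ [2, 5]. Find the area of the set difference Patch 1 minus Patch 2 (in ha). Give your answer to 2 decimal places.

12.00

|Patch 1∩Patch 2|: x∈[5,7], y∈[2,5] → 2·3 = 6.
|Patch 1| = 18.
|Patch 1 ∖ Patch 2| = |Patch 1| − |Patch 1∩Patch 2| = 18 − 6 = 12.00.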